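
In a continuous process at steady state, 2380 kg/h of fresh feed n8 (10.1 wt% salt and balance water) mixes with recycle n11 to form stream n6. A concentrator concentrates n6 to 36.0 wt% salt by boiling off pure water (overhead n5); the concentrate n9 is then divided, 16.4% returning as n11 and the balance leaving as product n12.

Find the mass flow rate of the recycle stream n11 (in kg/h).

131 kg/h

Overall salt balance (none leaves overhead): salt in fresh feed = salt in product, i.e. 2380×0.101 = (1−0.164)·n9·0.360.
n9 = 240.38/(0.360×0.836) = 798.71 kg/h.
Recycle n11 = 0.164×798.71 = 130.99 kg/h.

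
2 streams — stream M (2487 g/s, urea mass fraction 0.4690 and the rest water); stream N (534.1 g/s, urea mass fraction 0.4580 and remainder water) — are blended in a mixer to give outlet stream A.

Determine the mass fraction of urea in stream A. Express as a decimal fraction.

Total flow out = 2487 + 534.1 = 3021.1 g/s.
urea in = 2487×0.469 + 534.1×0.458 = 1411 g/s.
urea mass fraction in A = 1411/3021.1 = 0.4671.

0.4671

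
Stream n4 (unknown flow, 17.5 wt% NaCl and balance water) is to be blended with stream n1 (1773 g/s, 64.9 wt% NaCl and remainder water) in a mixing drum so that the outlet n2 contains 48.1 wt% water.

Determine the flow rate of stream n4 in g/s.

670 g/s

Let n4 be the unknown flow. Total out = 1773 + n4.
water balance: 622.32 + 0.825·n4 = 0.481·(1773 + n4)
(0.825 − 0.481)·n4 = 0.481×1773 − 622.32 = 230.49
n4 = 230.49 / 0.344 = 670.03 g/s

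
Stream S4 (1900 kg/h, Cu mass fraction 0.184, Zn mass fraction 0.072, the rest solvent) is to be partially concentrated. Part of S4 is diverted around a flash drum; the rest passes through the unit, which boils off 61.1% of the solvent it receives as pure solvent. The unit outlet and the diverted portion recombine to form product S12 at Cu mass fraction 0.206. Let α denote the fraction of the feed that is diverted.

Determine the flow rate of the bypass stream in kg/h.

All 1900×0.184 = 349.6 kg/h of Cu reaches S12, so S12 = 349.6/0.206 = 1697.1 kg/h and vapour = 202.91 kg/h.
The evaporator receives (1−α)·1900 of feed at 0.744 solvent and removes 0.611 of that solvent:
0.611×0.744×(1−α)×1900 = 202.91
(1−α) = 202.91/863.71 = 0.2349;  α = 0.7651.
Bypass flow = 0.7651×1900 = 1453.6 kg/h.

1454 kg/h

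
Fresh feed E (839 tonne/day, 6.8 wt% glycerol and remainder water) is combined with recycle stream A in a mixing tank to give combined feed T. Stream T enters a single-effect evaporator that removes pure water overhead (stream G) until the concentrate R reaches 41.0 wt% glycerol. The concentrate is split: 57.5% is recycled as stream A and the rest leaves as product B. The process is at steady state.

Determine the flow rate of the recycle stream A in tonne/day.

188.3 tonne/day

Overall glycerol balance (none leaves overhead): glycerol in fresh feed = glycerol in product, i.e. 839×0.068 = (1−0.575)·R·0.410.
R = 57.052/(0.410×0.425) = 327.41 tonne/day.
Recycle A = 0.575×327.41 = 188.26 tonne/day.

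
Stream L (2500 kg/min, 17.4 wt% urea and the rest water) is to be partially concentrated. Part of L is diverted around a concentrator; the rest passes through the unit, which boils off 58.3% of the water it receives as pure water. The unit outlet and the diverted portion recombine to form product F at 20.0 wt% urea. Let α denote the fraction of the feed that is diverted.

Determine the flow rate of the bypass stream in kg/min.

All 2500×0.174 = 435 kg/min of urea reaches F, so F = 435/0.200 = 2175 kg/min and vapour = 325 kg/min.
The evaporator receives (1−α)·2500 of feed at 0.826 water and removes 0.583 of that water:
0.583×0.826×(1−α)×2500 = 325
(1−α) = 325/1203.9 = 0.2700;  α = 0.7300.
Bypass flow = 0.7300×2500 = 1825.1 kg/min.

1825 kg/min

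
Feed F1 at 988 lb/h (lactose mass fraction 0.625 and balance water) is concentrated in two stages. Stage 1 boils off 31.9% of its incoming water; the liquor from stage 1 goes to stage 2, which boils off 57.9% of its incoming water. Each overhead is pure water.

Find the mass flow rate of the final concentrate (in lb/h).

water in feed = 988×0.375 = 370.5 lb/h.
After stage 1: water left = (1−0.319)×370.5 = 252.31; stream total = 869.81 lb/h.
After stage 2: water left = (1−0.579)×252.31 = 106.22; final concentrate = 723.72 lb/h.

723.7 lb/h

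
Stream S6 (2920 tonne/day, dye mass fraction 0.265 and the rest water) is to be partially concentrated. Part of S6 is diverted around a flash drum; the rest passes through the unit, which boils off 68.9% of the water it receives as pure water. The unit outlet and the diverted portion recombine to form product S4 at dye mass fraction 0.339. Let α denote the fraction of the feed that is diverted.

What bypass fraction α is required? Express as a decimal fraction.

0.569

All 2920×0.265 = 773.8 tonne/day of dye reaches S4, so S4 = 773.8/0.339 = 2282.6 tonne/day and vapour = 637.4 tonne/day.
The evaporator receives (1−α)·2920 of feed at 0.735 water and removes 0.689 of that water:
0.689×0.735×(1−α)×2920 = 637.4
(1−α) = 637.4/1478.7 = 0.4310;  α = 0.5690.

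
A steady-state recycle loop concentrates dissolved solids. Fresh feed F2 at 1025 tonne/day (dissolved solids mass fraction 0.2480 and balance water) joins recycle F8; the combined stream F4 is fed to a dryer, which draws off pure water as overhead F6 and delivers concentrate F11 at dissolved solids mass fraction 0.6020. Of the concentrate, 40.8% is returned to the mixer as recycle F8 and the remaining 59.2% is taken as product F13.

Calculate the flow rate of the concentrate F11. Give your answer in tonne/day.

713.3 tonne/day

Overall dissolved solids balance (none leaves overhead): dissolved solids in fresh feed = dissolved solids in product, i.e. 1025×0.248 = (1−0.408)·F11·0.602.
F11 = 254.2/(0.602×0.592) = 713.28 tonne/day.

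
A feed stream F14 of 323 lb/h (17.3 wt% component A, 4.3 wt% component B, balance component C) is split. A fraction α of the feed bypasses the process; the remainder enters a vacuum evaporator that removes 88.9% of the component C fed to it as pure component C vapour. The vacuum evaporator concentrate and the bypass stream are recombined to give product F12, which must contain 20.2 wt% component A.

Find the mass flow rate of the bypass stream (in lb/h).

All 323×0.173 = 55.879 lb/h of component A reaches F12, so F12 = 55.879/0.202 = 276.63 lb/h and vapour = 46.371 lb/h.
The evaporator receives (1−α)·323 of feed at 0.784 component C and removes 0.889 of that component C:
0.889×0.784×(1−α)×323 = 46.371
(1−α) = 46.371/225.12 = 0.2060;  α = 0.7940.
Bypass flow = 0.7940×323 = 256.47 lb/h.

256.5 lb/h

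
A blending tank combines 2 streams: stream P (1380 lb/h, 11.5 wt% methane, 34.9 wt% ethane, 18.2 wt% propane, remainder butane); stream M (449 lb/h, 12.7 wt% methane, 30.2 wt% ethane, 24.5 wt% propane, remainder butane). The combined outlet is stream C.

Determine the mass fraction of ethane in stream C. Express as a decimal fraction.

0.337

Total flow out = 1380 + 449 = 1829 lb/h.
ethane in = 1380×0.349 + 449×0.302 = 617.22 lb/h.
ethane mass fraction in C = 617.22/1829 = 0.337.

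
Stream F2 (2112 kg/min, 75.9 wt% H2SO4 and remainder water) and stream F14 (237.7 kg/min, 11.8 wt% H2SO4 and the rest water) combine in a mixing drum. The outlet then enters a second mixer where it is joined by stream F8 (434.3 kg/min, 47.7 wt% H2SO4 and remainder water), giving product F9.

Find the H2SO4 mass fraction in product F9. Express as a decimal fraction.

Overall, product flow = 2784 kg/min.
H2SO4 in = 2112×0.759 + 237.7×0.118 + 434.3×0.477 = 1838.2 kg/min.
H2SO4 fraction in F9 = 0.6603.

0.6603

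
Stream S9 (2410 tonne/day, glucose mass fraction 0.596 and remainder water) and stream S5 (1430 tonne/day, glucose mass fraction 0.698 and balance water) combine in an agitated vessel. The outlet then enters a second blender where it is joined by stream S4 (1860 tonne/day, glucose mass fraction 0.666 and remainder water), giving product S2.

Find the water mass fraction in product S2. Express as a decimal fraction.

0.356

Overall, product flow = 5700 tonne/day.
water in = 2410×0.404 + 1430×0.302 + 1860×0.334 = 2026.7 tonne/day.
water fraction in S2 = 0.356.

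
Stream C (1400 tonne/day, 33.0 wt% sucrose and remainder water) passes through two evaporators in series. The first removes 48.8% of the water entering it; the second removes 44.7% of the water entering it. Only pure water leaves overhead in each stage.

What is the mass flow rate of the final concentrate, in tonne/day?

water in feed = 1400×0.670 = 938 tonne/day.
After stage 1: water left = (1−0.488)×938 = 480.26; stream total = 942.26 tonne/day.
After stage 2: water left = (1−0.447)×480.26 = 265.58; final concentrate = 727.58 tonne/day.

727.6 tonne/day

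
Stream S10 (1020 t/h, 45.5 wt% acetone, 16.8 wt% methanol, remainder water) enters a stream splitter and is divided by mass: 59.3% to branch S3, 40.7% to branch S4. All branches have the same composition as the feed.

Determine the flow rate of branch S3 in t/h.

Branch S3 flow = 0.593×1020 = 604.86 t/h.

604.9 t/h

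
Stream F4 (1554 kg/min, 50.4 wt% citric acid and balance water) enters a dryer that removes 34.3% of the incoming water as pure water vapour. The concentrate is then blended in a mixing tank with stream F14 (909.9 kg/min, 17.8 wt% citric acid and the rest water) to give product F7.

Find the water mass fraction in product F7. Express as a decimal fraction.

0.570

Vapour removed = 0.343×0.496×1554 = 264.38 kg/min; concentrate = 1289.6 kg/min.
water reaching the mixer = 506.41 (from concentrate) + 909.9×0.822 = 1254.3 kg/min.
Product flow = 1289.6 + 909.9 = 2199.5 kg/min; water fraction = 0.570.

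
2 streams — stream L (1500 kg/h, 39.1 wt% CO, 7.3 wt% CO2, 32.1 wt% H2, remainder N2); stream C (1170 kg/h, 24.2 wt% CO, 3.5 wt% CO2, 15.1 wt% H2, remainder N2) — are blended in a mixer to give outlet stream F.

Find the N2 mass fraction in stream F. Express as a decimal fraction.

Total flow out = 1500 + 1170 = 2670 kg/h.
N2 in = 1500×0.215 + 1170×0.572 = 991.74 kg/h.
N2 mass fraction in F = 991.74/2670 = 0.371.

0.371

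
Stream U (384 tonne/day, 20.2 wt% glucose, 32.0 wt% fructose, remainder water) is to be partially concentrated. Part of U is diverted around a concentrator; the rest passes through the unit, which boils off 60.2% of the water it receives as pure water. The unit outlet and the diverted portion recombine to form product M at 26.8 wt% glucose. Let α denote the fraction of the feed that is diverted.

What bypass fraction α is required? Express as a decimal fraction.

All 384×0.202 = 77.568 tonne/day of glucose reaches M, so M = 77.568/0.268 = 289.43 tonne/day and vapour = 94.567 tonne/day.
The evaporator receives (1−α)·384 of feed at 0.478 water and removes 0.602 of that water:
0.602×0.478×(1−α)×384 = 94.567
(1−α) = 94.567/110.5 = 0.8558;  α = 0.1442.

0.144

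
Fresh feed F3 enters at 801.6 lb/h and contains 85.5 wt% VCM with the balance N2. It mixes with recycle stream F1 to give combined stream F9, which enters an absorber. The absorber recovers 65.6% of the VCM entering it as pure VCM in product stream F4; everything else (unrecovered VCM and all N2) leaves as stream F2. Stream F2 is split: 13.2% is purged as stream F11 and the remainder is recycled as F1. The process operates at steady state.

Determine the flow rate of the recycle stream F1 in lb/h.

N2 enters only via F3 and leaves only via the purge: 801.6×0.145 = 0.132×(N2 in F2), and the absorber passes all N2, so N2 in F9 = N2 in F2 = 880.55 lb/h.
VCM in F9: m_A = 801.6×0.855 + (1−0.132)·(1−0.656)·m_A, so m_A = 685.37/0.7014 = 977.13 lb/h.
F2 = (1−0.656)×977.13 + 880.55 = 1216.7 lb/h.
Recycle F1 = (1−0.132)×1216.7 = 1056.1 lb/h.

1056 lb/h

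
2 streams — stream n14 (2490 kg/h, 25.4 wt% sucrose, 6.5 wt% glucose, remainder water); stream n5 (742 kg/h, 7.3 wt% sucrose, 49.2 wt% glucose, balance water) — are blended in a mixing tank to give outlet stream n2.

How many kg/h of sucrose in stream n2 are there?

686.6 kg/h

sucrose out = sucrose in = 2490×0.254 + 742×0.073 = 686.63 kg/h.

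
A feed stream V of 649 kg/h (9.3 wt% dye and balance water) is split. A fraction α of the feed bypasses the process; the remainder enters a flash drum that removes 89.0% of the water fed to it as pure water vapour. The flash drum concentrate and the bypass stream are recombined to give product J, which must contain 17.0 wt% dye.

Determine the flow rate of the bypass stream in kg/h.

All 649×0.093 = 60.357 kg/h of dye reaches J, so J = 60.357/0.170 = 355.04 kg/h and vapour = 293.96 kg/h.
The evaporator receives (1−α)·649 of feed at 0.907 water and removes 0.890 of that water:
0.890×0.907×(1−α)×649 = 293.96
(1−α) = 293.96/523.89 = 0.5611;  α = 0.4389.
Bypass flow = 0.4389×649 = 284.84 kg/h.

284.8 kg/h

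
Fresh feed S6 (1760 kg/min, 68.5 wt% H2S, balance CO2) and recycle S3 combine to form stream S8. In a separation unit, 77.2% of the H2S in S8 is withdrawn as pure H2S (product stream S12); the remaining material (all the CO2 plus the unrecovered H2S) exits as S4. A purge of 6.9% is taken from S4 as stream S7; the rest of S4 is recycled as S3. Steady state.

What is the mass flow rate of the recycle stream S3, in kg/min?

CO2 enters only via S6 and leaves only via the purge: 1760×0.315 = 0.069×(CO2 in S4), and the separation unit passes all CO2, so CO2 in S8 = CO2 in S4 = 8034.8 kg/min.
H2S in S8: m_A = 1760×0.685 + (1−0.069)·(1−0.772)·m_A, so m_A = 1205.6/0.7877 = 1530.5 kg/min.
S4 = (1−0.772)×1530.5 + 8034.8 = 8383.7 kg/min.
Recycle S3 = (1−0.069)×8383.7 = 7805.3 kg/min.

7805 kg/min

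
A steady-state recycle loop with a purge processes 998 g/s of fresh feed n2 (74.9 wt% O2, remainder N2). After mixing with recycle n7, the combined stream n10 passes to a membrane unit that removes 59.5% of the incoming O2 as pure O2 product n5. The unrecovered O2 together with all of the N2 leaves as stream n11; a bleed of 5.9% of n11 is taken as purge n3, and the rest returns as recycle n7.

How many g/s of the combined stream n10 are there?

5454 g/s

N2 enters only via n2 and leaves only via the purge: 998×0.251 = 0.059×(N2 in n11), and the membrane unit passes all N2, so N2 in n10 = N2 in n11 = 4245.7 g/s.
O2 in n10: m_A = 998×0.749 + (1−0.059)·(1−0.595)·m_A, so m_A = 747.5/0.6189 = 1207.8 g/s.
n10 = 1207.8 + 4245.7 = 5453.5 g/s.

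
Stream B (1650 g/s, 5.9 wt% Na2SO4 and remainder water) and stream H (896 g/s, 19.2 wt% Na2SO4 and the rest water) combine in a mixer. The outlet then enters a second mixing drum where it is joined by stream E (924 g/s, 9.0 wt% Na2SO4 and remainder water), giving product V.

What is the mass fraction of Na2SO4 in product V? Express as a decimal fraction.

Overall, product flow = 3470 g/s.
Na2SO4 in = 1650×0.059 + 896×0.192 + 924×0.090 = 352.54 g/s.
Na2SO4 fraction in V = 0.102.

0.102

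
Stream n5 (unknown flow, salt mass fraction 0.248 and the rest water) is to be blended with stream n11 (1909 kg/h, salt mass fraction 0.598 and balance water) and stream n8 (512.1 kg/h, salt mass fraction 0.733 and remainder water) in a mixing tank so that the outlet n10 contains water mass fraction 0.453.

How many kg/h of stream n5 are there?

Let n5 be the unknown flow. Total out = 2421.1 + n5.
water balance: 904.15 + 0.752·n5 = 0.453·(2421.1 + n5)
(0.752 − 0.453)·n5 = 0.453×2421.1 − 904.15 = 192.61
n5 = 192.61 / 0.299 = 644.18 kg/h

644.2 kg/h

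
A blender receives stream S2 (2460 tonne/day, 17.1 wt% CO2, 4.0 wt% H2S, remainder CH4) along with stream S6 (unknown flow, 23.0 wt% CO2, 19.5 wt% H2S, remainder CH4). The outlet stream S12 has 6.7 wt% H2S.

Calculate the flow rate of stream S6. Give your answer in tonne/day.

518.9 tonne/day

Let S6 be the unknown flow. Total out = 2460 + S6.
H2S balance: 98.4 + 0.195·S6 = 0.067·(2460 + S6)
(0.195 − 0.067)·S6 = 0.067×2460 − 98.4 = 66.42
S6 = 66.42 / 0.128 = 518.91 tonne/day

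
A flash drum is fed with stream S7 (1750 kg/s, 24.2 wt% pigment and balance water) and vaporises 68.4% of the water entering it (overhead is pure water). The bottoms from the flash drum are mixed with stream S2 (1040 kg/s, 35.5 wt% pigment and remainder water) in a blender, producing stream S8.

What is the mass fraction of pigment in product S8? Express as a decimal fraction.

0.421

Vapour removed = 0.684×0.758×1750 = 907.33 kg/s; concentrate = 842.67 kg/s.
pigment reaching the mixer = 423.5 (from concentrate) + 1040×0.355 = 792.7 kg/s.
Product flow = 842.67 + 1040 = 1882.7 kg/s; pigment fraction = 0.421.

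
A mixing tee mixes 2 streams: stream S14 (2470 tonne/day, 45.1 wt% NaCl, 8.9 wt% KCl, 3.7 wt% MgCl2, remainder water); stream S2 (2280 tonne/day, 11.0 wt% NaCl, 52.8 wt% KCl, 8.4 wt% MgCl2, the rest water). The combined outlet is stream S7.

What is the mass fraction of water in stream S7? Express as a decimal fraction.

Total flow out = 2470 + 2280 = 4750 tonne/day.
water in = 2470×0.423 + 2280×0.278 = 1678.7 tonne/day.
water mass fraction in S7 = 1678.7/4750 = 0.353.

0.353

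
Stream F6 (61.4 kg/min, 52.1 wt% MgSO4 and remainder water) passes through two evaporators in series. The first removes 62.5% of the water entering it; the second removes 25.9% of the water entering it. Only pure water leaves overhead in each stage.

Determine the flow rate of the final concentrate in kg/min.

water in feed = 61.4×0.479 = 29.411 kg/min.
After stage 1: water left = (1−0.625)×29.411 = 11.029; stream total = 43.018 kg/min.
After stage 2: water left = (1−0.259)×11.029 = 8.1725; final concentrate = 40.162 kg/min.

40.16 kg/min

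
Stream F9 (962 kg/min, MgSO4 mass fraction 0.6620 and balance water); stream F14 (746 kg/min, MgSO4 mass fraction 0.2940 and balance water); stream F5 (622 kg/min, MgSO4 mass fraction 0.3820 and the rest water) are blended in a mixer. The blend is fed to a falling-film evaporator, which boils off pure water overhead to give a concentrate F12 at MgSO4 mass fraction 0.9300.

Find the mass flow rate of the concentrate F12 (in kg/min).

MgSO4 entering = 962×0.662 + 746×0.294 + 622×0.382 = 1093.8 kg/min.
All MgSO4 reports to F12, so F12 = 1093.8/0.930 = 1176.1 kg/min.

1176 kg/min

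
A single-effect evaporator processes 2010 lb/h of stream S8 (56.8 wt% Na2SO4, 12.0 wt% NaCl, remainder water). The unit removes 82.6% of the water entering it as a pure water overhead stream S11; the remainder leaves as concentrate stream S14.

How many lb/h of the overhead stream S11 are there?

water entering = 2010×0.312 = 627.12 lb/h; overhead removed = 0.826×627.12 = 518 lb/h.

518 lb/h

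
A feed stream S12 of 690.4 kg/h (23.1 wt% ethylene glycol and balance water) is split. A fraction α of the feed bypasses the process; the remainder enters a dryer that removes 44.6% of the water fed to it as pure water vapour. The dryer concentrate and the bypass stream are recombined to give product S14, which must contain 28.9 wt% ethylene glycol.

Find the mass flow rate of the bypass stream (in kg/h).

All 690.4×0.231 = 159.48 kg/h of ethylene glycol reaches S14, so S14 = 159.48/0.289 = 551.84 kg/h and vapour = 138.56 kg/h.
The evaporator receives (1−α)·690.4 of feed at 0.769 water and removes 0.446 of that water:
0.446×0.769×(1−α)×690.4 = 138.56
(1−α) = 138.56/236.79 = 0.5852;  α = 0.4148.
Bypass flow = 0.4148×690.4 = 286.41 kg/h.

286.4 kg/h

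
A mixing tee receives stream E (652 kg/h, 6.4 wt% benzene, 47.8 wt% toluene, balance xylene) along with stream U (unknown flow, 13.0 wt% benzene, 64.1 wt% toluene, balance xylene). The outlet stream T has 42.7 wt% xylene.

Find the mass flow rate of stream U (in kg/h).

Let U be the unknown flow. Total out = 652 + U.
xylene balance: 298.62 + 0.229·U = 0.427·(652 + U)
(0.229 − 0.427)·U = 0.427×652 − 298.62 = -20.212
U = -20.212 / -0.198 = 102.08 kg/h

102.1 kg/h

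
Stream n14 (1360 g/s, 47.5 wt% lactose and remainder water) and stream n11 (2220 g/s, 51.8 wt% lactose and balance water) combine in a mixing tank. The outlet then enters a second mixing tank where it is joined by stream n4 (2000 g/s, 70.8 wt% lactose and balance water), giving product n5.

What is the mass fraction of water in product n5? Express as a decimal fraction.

0.424

Overall, product flow = 5580 g/s.
water in = 1360×0.525 + 2220×0.482 + 2000×0.292 = 2368 g/s.
water fraction in n5 = 0.424.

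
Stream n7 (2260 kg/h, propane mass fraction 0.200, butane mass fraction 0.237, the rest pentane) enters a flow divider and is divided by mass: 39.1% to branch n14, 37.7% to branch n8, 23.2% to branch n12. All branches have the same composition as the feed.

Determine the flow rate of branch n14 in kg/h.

883.7 kg/h

Branch n14 flow = 0.391×2260 = 883.66 kg/h.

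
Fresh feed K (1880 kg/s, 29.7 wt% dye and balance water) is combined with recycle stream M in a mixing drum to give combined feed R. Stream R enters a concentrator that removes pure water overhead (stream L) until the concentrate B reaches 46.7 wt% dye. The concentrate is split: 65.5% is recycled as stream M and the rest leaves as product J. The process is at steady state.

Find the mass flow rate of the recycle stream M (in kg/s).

2270 kg/s

Overall dye balance (none leaves overhead): dye in fresh feed = dye in product, i.e. 1880×0.297 = (1−0.655)·B·0.467.
B = 558.36/(0.467×0.345) = 3465.6 kg/s.
Recycle M = 0.655×3465.6 = 2270 kg/s.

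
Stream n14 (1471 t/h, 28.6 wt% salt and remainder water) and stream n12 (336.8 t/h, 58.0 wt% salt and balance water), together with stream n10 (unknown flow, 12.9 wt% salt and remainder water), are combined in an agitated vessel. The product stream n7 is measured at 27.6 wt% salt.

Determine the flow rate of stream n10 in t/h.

Let n10 be the unknown flow. Total out = 1807.8 + n10.
salt balance: 616.05 + 0.129·n10 = 0.276·(1807.8 + n10)
(0.129 − 0.276)·n10 = 0.276×1807.8 − 616.05 = -117.1
n10 = -117.1 / -0.147 = 796.58 t/h

796.6 t/h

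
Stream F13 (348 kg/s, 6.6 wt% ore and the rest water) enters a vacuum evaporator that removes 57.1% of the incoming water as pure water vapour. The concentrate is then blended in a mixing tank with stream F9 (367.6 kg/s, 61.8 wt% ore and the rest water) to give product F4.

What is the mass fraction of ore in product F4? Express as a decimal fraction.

0.472

Vapour removed = 0.571×0.934×348 = 185.59 kg/s; concentrate = 162.41 kg/s.
ore reaching the mixer = 22.968 (from concentrate) + 367.6×0.618 = 250.14 kg/s.
Product flow = 162.41 + 367.6 = 530.01 kg/s; ore fraction = 0.472.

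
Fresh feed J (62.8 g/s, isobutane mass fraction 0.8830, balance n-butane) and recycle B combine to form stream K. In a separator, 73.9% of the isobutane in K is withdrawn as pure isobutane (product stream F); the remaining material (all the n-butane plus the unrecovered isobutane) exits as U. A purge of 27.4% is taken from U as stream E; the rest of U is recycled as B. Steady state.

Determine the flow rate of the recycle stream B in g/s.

n-butane enters only via J and leaves only via the purge: 62.8×0.117 = 0.274×(n-butane in U), and the separator passes all n-butane, so n-butane in K = n-butane in U = 26.816 g/s.
isobutane in K: m_A = 62.8×0.883 + (1−0.274)·(1−0.739)·m_A, so m_A = 55.452/0.8105 = 68.416 g/s.
U = (1−0.739)×68.416 + 26.816 = 44.673 g/s.
Recycle B = (1−0.274)×44.673 = 32.432 g/s.

32.43 g/s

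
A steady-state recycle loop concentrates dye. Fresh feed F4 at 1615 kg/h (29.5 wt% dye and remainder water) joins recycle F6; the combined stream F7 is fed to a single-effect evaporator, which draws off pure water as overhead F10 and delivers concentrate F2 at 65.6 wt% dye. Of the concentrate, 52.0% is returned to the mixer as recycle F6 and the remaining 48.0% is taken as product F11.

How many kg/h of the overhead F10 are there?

Overall dye balance (none leaves overhead): dye in fresh feed = dye in product, i.e. 1615×0.295 = (1−0.520)·F2·0.656.
F2 = 476.42/(0.656×0.480) = 1513 kg/h.
Recycle F6 = 0.520×1513 = 786.78 kg/h.
Combined feed F7 = 1615 + 786.78 = 2401.8 kg/h.
Overhead F10 = F7 − F2 = 2401.8 − 1513 = 888.74 kg/h.

888.7 kg/h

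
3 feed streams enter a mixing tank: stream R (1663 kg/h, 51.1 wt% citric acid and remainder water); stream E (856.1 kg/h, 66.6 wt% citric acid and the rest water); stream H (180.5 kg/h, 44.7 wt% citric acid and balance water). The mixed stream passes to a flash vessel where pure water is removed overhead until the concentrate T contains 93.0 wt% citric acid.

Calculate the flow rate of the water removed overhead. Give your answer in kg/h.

1086 kg/h

citric acid entering = 1663×0.511 + 856.1×0.666 + 180.5×0.447 = 1500.6 kg/h.
All citric acid reports to T, so T = 1500.6/0.930 = 1613.6 kg/h.
Total feed = 2699.6 kg/h; overhead = 2699.6 − 1613.6 = 1086 kg/h.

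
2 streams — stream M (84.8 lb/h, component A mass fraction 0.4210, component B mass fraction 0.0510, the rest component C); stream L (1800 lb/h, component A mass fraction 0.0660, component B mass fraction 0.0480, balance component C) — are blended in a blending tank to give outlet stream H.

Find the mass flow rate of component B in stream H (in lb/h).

90.72 lb/h

component B out = component B in = 84.8×0.051 + 1800×0.048 = 90.725 lb/h.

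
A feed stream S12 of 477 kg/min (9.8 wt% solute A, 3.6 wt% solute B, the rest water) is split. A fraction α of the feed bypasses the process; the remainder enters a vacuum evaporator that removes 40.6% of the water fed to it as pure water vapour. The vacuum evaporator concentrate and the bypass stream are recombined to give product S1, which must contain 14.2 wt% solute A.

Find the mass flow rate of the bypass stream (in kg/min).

All 477×0.098 = 46.746 kg/min of solute A reaches S1, so S1 = 46.746/0.142 = 329.2 kg/min and vapour = 147.8 kg/min.
The evaporator receives (1−α)·477 of feed at 0.866 water and removes 0.406 of that water:
0.406×0.866×(1−α)×477 = 147.8
(1−α) = 147.8/167.71 = 0.8813;  α = 0.1187.
Bypass flow = 0.1187×477 = 56.623 kg/min.

56.62 kg/min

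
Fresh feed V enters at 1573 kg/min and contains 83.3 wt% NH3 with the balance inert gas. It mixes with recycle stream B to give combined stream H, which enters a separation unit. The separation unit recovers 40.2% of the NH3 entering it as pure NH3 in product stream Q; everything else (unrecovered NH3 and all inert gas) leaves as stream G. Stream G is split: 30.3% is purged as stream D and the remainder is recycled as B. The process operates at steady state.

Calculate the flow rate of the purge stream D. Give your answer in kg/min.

669.8 kg/min

inert gas enters only via V and leaves only via the purge: 1573×0.167 = 0.303×(inert gas in G), and the separation unit passes all inert gas, so inert gas in H = inert gas in G = 866.97 kg/min.
NH3 in H: m_A = 1573×0.833 + (1−0.303)·(1−0.402)·m_A, so m_A = 1310.3/0.5832 = 2246.8 kg/min.
G = (1−0.402)×2246.8 + 866.97 = 2210.5 kg/min.
Purge D = 0.303×2210.5 = 669.79 kg/min.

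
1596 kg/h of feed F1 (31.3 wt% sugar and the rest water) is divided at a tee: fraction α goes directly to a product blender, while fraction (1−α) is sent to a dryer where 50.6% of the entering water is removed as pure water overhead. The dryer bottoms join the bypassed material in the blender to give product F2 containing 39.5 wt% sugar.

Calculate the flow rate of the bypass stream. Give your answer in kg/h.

All 1596×0.313 = 499.55 kg/h of sugar reaches F2, so F2 = 499.55/0.395 = 1264.7 kg/h and vapour = 331.32 kg/h.
The evaporator receives (1−α)·1596 of feed at 0.687 water and removes 0.506 of that water:
0.506×0.687×(1−α)×1596 = 331.32
(1−α) = 331.32/554.8 = 0.5972;  α = 0.4028.
Bypass flow = 0.4028×1596 = 642.89 kg/h.

642.9 kg/h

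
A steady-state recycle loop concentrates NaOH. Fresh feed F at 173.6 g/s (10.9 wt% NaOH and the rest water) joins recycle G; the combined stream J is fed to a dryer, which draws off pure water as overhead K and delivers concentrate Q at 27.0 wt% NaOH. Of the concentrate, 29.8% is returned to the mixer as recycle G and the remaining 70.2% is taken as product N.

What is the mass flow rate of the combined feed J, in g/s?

203.4 g/s

Overall NaOH balance (none leaves overhead): NaOH in fresh feed = NaOH in product, i.e. 173.6×0.109 = (1−0.298)·Q·0.270.
Q = 18.922/(0.270×0.702) = 99.833 g/s.
Recycle G = 0.298×99.833 = 29.75 g/s.
Combined feed J = 173.6 + 29.75 = 203.35 g/s.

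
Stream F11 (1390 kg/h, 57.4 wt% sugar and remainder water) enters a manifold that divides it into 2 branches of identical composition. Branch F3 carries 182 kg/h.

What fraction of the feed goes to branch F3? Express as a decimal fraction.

0.131

Fraction to F3 = 182/1390 = 0.1309.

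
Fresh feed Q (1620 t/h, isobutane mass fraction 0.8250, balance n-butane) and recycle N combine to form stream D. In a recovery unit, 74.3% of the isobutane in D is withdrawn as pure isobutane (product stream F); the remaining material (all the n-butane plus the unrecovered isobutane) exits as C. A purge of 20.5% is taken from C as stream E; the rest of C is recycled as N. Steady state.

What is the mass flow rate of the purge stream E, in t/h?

n-butane enters only via Q and leaves only via the purge: 1620×0.175 = 0.205×(n-butane in C), and the recovery unit passes all n-butane, so n-butane in D = n-butane in C = 1382.9 t/h.
isobutane in D: m_A = 1620×0.825 + (1−0.205)·(1−0.743)·m_A, so m_A = 1336.5/0.7957 = 1679.7 t/h.
C = (1−0.743)×1679.7 + 1382.9 = 1814.6 t/h.
Purge E = 0.205×1814.6 = 371.99 t/h.

372 t/h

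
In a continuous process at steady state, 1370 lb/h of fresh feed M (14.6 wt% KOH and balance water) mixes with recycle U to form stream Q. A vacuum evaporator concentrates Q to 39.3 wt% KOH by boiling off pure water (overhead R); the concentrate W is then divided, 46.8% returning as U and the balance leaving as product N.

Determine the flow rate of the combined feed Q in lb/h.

Overall KOH balance (none leaves overhead): KOH in fresh feed = KOH in product, i.e. 1370×0.146 = (1−0.468)·W·0.393.
W = 200.02/(0.393×0.532) = 956.69 lb/h.
Recycle U = 0.468×956.69 = 447.73 lb/h.
Combined feed Q = 1370 + 447.73 = 1817.7 lb/h.

1818 lb/h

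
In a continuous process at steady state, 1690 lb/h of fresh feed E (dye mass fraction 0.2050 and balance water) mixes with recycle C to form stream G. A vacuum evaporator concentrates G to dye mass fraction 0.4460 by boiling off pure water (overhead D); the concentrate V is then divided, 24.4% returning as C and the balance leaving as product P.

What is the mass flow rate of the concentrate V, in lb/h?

Overall dye balance (none leaves overhead): dye in fresh feed = dye in product, i.e. 1690×0.205 = (1−0.244)·V·0.446.
V = 346.45/(0.446×0.756) = 1027.5 lb/h.

1028 lb/h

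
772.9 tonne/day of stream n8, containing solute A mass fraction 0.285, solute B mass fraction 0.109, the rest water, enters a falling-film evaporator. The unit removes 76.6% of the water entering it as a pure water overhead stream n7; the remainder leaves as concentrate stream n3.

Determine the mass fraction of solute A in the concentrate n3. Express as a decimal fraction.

solute A is not removed: 772.9×0.285 = 220.28 tonne/day of solute A enters n3.
water entering = 772.9×0.606 = 468.38 tonne/day; overhead removed = 0.766×468.38 = 358.78 tonne/day.
Concentrate = 772.9 − 358.78 = 414.12 tonne/day.
Mass fraction = 220.28/414.12 = 0.532.

0.532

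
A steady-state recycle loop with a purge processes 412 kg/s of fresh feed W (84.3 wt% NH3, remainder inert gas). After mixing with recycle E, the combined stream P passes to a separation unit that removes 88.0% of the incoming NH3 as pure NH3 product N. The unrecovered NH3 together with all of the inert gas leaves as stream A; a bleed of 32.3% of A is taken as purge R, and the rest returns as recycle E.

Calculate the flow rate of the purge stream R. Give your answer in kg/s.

79.34 kg/s

inert gas enters only via W and leaves only via the purge: 412×0.157 = 0.323×(inert gas in A), and the separation unit passes all inert gas, so inert gas in P = inert gas in A = 200.26 kg/s.
NH3 in P: m_A = 412×0.843 + (1−0.323)·(1−0.880)·m_A, so m_A = 347.32/0.9188 = 378.03 kg/s.
A = (1−0.880)×378.03 + 200.26 = 245.62 kg/s.
Purge R = 0.323×245.62 = 79.336 kg/s.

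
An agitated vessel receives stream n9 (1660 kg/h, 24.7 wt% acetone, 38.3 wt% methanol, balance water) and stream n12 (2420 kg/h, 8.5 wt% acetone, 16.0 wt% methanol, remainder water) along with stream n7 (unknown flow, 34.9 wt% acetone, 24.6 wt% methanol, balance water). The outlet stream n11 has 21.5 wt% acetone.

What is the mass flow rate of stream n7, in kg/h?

1951 kg/h

Let n7 be the unknown flow. Total out = 4080 + n7.
acetone balance: 615.72 + 0.349·n7 = 0.215·(4080 + n7)
(0.349 − 0.215)·n7 = 0.215×4080 − 615.72 = 261.48
n7 = 261.48 / 0.134 = 1951.3 kg/h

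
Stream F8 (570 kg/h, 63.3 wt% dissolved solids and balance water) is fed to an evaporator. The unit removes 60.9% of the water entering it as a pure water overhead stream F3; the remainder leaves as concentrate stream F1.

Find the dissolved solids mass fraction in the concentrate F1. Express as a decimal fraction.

dissolved solids is not removed: 570×0.633 = 360.81 kg/h of dissolved solids enters F1.
water entering = 570×0.367 = 209.19 kg/h; overhead removed = 0.609×209.19 = 127.4 kg/h.
Concentrate = 570 − 127.4 = 442.6 kg/h.
Mass fraction = 360.81/442.6 = 0.8152.

0.8152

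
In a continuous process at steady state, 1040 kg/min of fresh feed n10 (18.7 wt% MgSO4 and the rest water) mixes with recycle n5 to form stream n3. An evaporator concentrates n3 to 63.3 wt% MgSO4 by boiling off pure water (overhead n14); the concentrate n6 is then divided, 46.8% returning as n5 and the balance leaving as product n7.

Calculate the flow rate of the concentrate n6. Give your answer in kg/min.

577.5 kg/min

Overall MgSO4 balance (none leaves overhead): MgSO4 in fresh feed = MgSO4 in product, i.e. 1040×0.187 = (1−0.468)·n6·0.633.
n6 = 194.48/(0.633×0.532) = 577.51 kg/min.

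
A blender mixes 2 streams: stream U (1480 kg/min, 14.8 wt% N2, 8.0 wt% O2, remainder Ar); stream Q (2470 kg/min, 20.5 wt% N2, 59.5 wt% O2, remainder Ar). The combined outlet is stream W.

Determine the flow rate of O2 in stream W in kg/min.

1588 kg/min

O2 out = O2 in = 1480×0.080 + 2470×0.595 = 1588 kg/min.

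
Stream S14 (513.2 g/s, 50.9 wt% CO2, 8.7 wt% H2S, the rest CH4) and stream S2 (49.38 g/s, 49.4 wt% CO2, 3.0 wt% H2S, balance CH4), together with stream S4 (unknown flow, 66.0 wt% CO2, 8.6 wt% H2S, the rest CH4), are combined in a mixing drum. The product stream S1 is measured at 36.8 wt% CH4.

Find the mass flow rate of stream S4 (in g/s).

Let S4 be the unknown flow. Total out = 562.58 + S4.
CH4 balance: 230.84 + 0.254·S4 = 0.368·(562.58 + S4)
(0.254 − 0.368)·S4 = 0.368×562.58 − 230.84 = -23.808
S4 = -23.808 / -0.114 = 208.84 g/s

208.8 g/s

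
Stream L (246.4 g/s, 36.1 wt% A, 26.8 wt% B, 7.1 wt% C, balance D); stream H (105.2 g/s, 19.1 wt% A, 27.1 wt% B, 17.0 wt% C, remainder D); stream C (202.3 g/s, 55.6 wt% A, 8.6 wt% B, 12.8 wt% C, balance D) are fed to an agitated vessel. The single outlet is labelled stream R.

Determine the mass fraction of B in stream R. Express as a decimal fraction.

0.202

Total flow out = 246.4 + 105.2 + 202.3 = 553.9 g/s.
B in = 246.4×0.268 + 105.2×0.271 + 202.3×0.086 = 111.94 g/s.
B mass fraction in R = 111.94/553.9 = 0.202.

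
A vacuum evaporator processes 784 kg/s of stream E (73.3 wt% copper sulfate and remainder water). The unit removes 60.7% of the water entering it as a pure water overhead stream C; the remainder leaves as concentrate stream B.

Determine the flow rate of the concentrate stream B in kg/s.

656.9 kg/s

water entering = 784×0.267 = 209.33 kg/s; overhead removed = 0.607×209.33 = 127.06 kg/s.
Concentrate = 784 − 127.06 = 656.94 kg/s.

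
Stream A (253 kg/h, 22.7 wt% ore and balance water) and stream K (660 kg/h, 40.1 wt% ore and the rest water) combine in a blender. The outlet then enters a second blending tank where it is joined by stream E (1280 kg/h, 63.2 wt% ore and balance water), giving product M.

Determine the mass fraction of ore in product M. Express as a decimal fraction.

0.516

Overall, product flow = 2193 kg/h.
ore in = 253×0.227 + 660×0.401 + 1280×0.632 = 1131.1 kg/h.
ore fraction in M = 0.516.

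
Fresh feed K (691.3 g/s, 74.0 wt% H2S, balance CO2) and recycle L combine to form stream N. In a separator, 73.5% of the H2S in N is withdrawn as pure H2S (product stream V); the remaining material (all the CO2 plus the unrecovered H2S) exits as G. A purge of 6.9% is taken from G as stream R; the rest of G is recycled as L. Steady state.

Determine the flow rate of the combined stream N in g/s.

3284 g/s

CO2 enters only via K and leaves only via the purge: 691.3×0.260 = 0.069×(CO2 in G), and the separator passes all CO2, so CO2 in N = CO2 in G = 2604.9 g/s.
H2S in N: m_A = 691.3×0.740 + (1−0.069)·(1−0.735)·m_A, so m_A = 511.56/0.7533 = 679.11 g/s.
N = 679.11 + 2604.9 = 3284 g/s.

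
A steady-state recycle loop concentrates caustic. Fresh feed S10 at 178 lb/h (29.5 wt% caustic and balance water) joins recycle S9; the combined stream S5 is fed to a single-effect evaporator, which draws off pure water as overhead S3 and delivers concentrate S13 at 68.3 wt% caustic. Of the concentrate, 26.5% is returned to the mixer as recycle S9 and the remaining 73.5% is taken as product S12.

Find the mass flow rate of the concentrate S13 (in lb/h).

104.6 lb/h

Overall caustic balance (none leaves overhead): caustic in fresh feed = caustic in product, i.e. 178×0.295 = (1−0.265)·S13·0.683.
S13 = 52.51/(0.683×0.735) = 104.6 lb/h.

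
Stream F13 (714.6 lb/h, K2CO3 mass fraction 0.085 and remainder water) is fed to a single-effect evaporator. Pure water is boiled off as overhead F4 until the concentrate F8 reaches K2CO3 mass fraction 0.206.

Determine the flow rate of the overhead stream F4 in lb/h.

K2CO3 is conserved: 714.6×0.085 = 60.741 lb/h all reports to the concentrate.
Concentrate = 60.741/(target fraction) = 294.86 lb/h.
Overhead = 714.6 − 294.86 = 419.74 lb/h.

419.7 lb/h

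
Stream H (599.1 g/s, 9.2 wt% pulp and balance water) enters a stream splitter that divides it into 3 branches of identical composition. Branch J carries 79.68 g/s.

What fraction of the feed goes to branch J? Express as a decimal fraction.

0.133

Fraction to J = 79.68/599.1 = 0.1330.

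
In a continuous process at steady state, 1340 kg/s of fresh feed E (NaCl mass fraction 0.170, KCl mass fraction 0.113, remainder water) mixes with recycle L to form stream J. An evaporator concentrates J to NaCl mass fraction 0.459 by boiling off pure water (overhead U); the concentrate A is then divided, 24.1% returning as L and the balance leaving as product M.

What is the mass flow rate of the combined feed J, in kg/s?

1498 kg/s

Overall NaCl balance (none leaves overhead): NaCl in fresh feed = NaCl in product, i.e. 1340×0.170 = (1−0.241)·A·0.459.
A = 227.8/(0.459×0.759) = 653.88 kg/s.
Recycle L = 0.241×653.88 = 157.59 kg/s.
Combined feed J = 1340 + 157.59 = 1497.6 kg/s.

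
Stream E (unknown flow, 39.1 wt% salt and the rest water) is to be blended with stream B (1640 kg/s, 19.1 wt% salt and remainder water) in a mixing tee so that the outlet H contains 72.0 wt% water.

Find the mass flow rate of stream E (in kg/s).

1315 kg/s

Let E be the unknown flow. Total out = 1640 + E.
water balance: 1326.8 + 0.609·E = 0.720·(1640 + E)
(0.609 − 0.720)·E = 0.720×1640 − 1326.8 = -145.96
E = -145.96 / -0.111 = 1315 kg/s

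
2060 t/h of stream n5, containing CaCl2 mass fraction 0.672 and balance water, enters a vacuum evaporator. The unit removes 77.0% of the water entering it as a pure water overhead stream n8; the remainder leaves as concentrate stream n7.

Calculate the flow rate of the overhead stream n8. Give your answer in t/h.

520.3 t/h

water entering = 2060×0.328 = 675.68 t/h; overhead removed = 0.770×675.68 = 520.27 t/h.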